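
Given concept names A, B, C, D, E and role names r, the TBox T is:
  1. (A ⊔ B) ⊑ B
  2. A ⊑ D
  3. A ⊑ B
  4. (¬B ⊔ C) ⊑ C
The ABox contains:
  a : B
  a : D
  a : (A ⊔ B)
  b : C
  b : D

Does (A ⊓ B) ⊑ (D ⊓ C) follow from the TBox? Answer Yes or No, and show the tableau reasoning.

1. (A ⊓ B) ⊑ (D ⊓ C)  ⇔  ((A ⊓ B) ⊓ (¬D ⊔ ¬C)) unsat w.r.t. T
   apply at x₀: A⊑D
   open: L(x₀) ⊇ {A, B, D, ¬C}
2. Hence (A ⊓ B) ⊑ (D ⊓ C): not entailed.

No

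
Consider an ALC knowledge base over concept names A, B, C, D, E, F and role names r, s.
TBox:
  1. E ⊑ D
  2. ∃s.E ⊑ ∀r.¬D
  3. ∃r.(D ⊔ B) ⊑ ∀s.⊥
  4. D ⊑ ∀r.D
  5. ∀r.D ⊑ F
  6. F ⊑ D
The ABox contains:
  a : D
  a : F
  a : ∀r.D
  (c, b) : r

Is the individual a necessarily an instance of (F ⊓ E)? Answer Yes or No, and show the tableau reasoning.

No

1. a : (F ⊓ E)?  L(a) = {D, F, ∀r.D} ∪ {(¬F ⊔ ¬E)}
   open: L(a) ⊇ {D, F, ¬E, ∀r.(¬D ⊓ ¬B), ∀r.D, …} — a ∉ (F ⊓ E) possible
2. Hence a : (F ⊓ E): not entailed.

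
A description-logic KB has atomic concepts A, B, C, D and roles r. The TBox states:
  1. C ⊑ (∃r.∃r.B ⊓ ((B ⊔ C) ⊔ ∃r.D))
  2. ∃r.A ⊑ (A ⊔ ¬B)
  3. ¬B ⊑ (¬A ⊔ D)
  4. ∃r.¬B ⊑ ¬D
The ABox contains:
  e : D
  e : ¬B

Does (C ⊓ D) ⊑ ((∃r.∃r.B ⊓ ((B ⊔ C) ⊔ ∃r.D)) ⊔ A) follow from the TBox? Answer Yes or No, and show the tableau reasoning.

Yes

1. (C ⊓ D) ⊑ ((∃r.∃r.B ⊓ ((B ⊔ C) ⊔ ∃r.D)) ⊔ A)  ⇔  ((C ⊓ D) ⊓ ((∀r.∀r.¬B ⊔ ((¬B ⊓ ¬C) ⊓ ∀r.¬D)) ⊓ ¬A)) unsat w.r.t. T
   all branches close; clash {D, ¬D} at x₀
2. Hence (C ⊓ D) ⊑ ((∃r.∃r.B ⊓ ((B ⊔ C) ⊔ ∃r.D)) ⊔ A): entailed.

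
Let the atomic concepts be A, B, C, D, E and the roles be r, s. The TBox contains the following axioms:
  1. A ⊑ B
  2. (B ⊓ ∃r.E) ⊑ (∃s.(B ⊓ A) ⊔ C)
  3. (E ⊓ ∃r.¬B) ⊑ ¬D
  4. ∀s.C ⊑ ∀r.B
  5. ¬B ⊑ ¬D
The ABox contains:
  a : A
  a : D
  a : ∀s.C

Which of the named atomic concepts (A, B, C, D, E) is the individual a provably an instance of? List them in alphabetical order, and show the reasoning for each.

{A, B, D}

1. a : A?  L(a) = {A, D, ∀s.C} ∪ {¬A}
   clash {A, ¬A} at a — a ∈ A
2. a : B?  L(a) = {A, D, ∀s.C} ∪ {¬B}
   clash {D, ¬D} at a — a ∈ B
3. a : C?  L(a) = {A, D, ∀s.C} ∪ {¬C}
   apply at a: A⊑B; ∀s.C⊑∀r.B
   open: L(a) ⊇ {A, B, D, ¬C, ¬E, …} — a ∉ C possible
4. a : D?  L(a) = {A, D, ∀s.C} ∪ {¬D}
   clash {D, ¬D} at a — a ∈ D
5. a : E?  L(a) = {A, D, ∀s.C} ∪ {¬E}
   apply at a: A⊑B; ∀s.C⊑∀r.B
   open: L(a) ⊇ {A, B, D, ¬E, ∀r.B, …} — a ∉ E possible
6. Entailed for a: {A, B, D}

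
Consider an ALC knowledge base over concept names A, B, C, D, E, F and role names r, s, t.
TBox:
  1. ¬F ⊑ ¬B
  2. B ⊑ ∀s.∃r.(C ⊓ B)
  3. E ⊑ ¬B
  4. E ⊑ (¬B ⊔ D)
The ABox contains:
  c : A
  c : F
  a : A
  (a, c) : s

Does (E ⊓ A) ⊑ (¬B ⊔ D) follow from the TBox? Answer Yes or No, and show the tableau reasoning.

Yes

1. (E ⊓ A) ⊑ (¬B ⊔ D)  ⇔  ((E ⊓ A) ⊓ (B ⊓ ¬D)) unsat w.r.t. T
   all branches close; clash {B, ¬B} at x₀
2. Hence (E ⊓ A) ⊑ (¬B ⊔ D): entailed.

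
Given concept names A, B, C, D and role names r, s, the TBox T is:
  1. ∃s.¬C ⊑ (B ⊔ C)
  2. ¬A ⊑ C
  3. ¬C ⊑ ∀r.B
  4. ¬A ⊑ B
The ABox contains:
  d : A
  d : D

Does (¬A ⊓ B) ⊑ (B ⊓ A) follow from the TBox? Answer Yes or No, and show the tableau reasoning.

1. (¬A ⊓ B) ⊑ (B ⊓ A)  ⇔  ((¬A ⊓ B) ⊓ (¬B ⊔ ¬A)) unsat w.r.t. T
   apply at x₀: ¬A⊑C
   open: L(x₀) ⊇ {B, C, ¬A, ∀s.C}
2. Hence (¬A ⊓ B) ⊑ (B ⊓ A): not entailed.

No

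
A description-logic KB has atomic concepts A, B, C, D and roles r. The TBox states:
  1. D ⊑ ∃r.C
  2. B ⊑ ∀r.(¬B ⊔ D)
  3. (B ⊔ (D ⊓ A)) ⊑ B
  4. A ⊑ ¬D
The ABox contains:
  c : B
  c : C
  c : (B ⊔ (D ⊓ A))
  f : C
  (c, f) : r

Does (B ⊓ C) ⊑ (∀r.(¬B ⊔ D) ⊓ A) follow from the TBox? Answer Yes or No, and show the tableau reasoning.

1. (B ⊓ C) ⊑ (∀r.(¬B ⊔ D) ⊓ A)  ⇔  ((B ⊓ C) ⊓ (∃r.(B ⊓ ¬D) ⊔ ¬A)) unsat w.r.t. T
   apply at x₀: B⊑∀r.(¬B ⊔ D)
   open: L(x₀) ⊇ {B, C, ¬A, ¬D, ∀r.(¬B ⊔ D)}
2. Hence (B ⊓ C) ⊑ (∀r.(¬B ⊔ D) ⊓ A): not entailed.

No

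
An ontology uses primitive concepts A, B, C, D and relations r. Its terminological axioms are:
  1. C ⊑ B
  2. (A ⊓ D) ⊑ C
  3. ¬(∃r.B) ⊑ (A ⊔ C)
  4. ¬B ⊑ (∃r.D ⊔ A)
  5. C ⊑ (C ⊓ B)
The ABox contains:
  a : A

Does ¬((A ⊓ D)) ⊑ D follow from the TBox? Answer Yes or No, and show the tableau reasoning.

1. ¬((A ⊓ D)) ⊑ D  ⇔  ((¬A ⊔ ¬D) ⊓ ¬D) unsat w.r.t. T
   open: L(x₀) ⊇ {B, ¬C, ¬D, ∃r.B} (+ ∃-successors)
2. Hence ¬((A ⊓ D)) ⊑ D: not entailed.

No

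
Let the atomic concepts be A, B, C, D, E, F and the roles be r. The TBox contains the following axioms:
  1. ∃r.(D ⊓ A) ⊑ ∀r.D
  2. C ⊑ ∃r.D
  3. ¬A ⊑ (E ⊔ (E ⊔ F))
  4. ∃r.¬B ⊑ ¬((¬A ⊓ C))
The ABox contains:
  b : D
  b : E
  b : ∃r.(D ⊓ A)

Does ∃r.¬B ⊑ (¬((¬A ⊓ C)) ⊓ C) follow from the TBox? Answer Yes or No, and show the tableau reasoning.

No

1. ∃r.¬B ⊑ (¬((¬A ⊓ C)) ⊓ C)  ⇔  (∃r.¬B ⊓ ((¬A ⊓ C) ⊔ ¬C)) unsat w.r.t. T
   apply at x₀: ∃r.¬B⊑¬((¬A ⊓ C))
   open: L(x₀) ⊇ {A, ¬C, ∀r.(¬D ⊔ ¬A), ∃r.¬B} (+ ∃-successors)
2. Hence ∃r.¬B ⊑ (¬((¬A ⊓ C)) ⊓ C): not entailed.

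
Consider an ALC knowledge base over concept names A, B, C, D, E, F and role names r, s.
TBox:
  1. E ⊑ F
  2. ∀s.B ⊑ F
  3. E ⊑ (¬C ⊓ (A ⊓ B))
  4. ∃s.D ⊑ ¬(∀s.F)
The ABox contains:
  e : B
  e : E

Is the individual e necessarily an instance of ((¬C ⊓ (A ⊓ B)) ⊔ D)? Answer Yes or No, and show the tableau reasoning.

1. e : ((¬C ⊓ (A ⊓ B)) ⊔ D)?  L(e) = {B, E} ∪ {((C ⊔ (¬A ⊔ ¬B)) ⊓ ¬D)}
   clash {B, ¬B} at e — e ∈ ((¬C ⊓ (A ⊓ B)) ⊔ D)
2. Hence e : ((¬C ⊓ (A ⊓ B)) ⊔ D): entailed.

Yes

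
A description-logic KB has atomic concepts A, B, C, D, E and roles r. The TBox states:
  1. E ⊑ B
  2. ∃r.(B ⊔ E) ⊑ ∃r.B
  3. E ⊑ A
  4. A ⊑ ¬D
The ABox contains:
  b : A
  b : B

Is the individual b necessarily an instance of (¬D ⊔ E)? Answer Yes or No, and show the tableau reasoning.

1. b : (¬D ⊔ E)?  L(b) = {A, B} ∪ {(D ⊓ ¬E)}
   clash {D, ¬D} at b — b ∈ (¬D ⊔ E)
2. Hence b : (¬D ⊔ E): entailed.

Yes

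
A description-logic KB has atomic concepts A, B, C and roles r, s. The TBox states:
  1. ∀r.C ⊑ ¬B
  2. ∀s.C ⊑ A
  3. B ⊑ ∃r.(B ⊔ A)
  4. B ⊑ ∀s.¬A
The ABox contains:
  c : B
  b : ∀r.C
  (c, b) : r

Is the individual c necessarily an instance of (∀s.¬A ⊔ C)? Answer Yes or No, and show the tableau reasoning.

1. c : (∀s.¬A ⊔ C)?  L(c) = {B} ∪ {(∃s.A ⊓ ¬C)}
   clash {B, ¬B} at c — c ∈ (∀s.¬A ⊔ C)
2. Hence c : (∀s.¬A ⊔ C): entailed.

Yes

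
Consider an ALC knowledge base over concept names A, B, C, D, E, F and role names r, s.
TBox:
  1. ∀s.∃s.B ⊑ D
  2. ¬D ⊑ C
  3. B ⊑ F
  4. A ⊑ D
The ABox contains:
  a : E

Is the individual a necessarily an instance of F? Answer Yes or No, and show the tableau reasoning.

No

1. a : F?  L(a) = {E} ∪ {¬F}
   open: L(a) ⊇ {D, E, ¬B, ¬F} — a ∉ F possible
2. Hence a : F: not entailed.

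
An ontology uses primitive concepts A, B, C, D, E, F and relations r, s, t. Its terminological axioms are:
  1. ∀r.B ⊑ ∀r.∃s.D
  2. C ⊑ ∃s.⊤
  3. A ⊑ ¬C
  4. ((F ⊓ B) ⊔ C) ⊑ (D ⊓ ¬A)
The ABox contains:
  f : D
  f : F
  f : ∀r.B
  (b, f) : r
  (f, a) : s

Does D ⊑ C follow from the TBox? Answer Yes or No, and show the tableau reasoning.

No

1. D ⊑ C  ⇔  (D ⊓ ¬C) unsat w.r.t. T
   open: L(x₀) ⊇ {D, ¬C, ¬F, ∃r.¬B} (+ ∃-successors)
2. Hence D ⊑ C: not entailed.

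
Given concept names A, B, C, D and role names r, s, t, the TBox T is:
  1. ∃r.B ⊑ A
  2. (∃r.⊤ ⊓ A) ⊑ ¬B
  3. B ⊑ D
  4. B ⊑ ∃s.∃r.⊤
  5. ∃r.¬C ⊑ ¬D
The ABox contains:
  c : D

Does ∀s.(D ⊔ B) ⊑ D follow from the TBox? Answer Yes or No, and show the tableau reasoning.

No

1. ∀s.(D ⊔ B) ⊑ D  ⇔  (∀s.(D ⊔ B) ⊓ ¬D) unsat w.r.t. T
   open: L(x₀) ⊇ {¬B, ¬D, ∀r.¬B, ∀s.(D ⊔ B)}
2. Hence ∀s.(D ⊔ B) ⊑ D: not entailed.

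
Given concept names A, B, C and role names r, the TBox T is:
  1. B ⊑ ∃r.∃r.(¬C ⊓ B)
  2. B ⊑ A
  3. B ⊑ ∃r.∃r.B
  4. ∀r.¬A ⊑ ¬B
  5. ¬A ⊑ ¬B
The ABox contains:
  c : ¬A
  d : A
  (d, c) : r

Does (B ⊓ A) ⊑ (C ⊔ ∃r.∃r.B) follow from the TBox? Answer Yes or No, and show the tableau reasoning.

1. (B ⊓ A) ⊑ (C ⊔ ∃r.∃r.B)  ⇔  ((B ⊓ A) ⊓ (¬C ⊓ ∀r.∀r.¬B)) unsat w.r.t. T
   all branches close; clash {B, ¬B} at x₀
2. Hence (B ⊓ A) ⊑ (C ⊔ ∃r.∃r.B): entailed.

Yes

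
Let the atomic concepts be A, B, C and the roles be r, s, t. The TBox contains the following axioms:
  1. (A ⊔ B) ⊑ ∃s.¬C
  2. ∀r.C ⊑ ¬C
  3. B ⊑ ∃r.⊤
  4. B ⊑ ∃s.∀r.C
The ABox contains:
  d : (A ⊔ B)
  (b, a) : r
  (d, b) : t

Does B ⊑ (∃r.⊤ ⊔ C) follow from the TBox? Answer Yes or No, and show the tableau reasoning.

1. B ⊑ (∃r.⊤ ⊔ C)  ⇔  (B ⊓ (∀r.⊥ ⊓ ¬C)) unsat w.r.t. T
   all branches close; clash ⊥ at an ∃-successor
2. Hence B ⊑ (∃r.⊤ ⊔ C): entailed.

Yes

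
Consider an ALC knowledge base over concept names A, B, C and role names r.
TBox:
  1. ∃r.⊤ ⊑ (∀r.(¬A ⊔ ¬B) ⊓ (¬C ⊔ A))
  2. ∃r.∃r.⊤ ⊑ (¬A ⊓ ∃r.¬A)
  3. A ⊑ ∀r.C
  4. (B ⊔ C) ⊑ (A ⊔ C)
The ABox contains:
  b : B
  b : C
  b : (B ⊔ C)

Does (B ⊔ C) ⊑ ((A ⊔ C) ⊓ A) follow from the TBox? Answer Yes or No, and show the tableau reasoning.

No

1. (B ⊔ C) ⊑ ((A ⊔ C) ⊓ A)  ⇔  ((B ⊔ C) ⊓ ((¬A ⊓ ¬C) ⊔ ¬A)) unsat w.r.t. T
   apply at x₀: (B ⊔ C)⊑(A ⊔ C)
   open: L(x₀) ⊇ {B, C, ¬A, ∀r.∀r.⊥, ∀r.⊥}
2. Hence (B ⊔ C) ⊑ ((A ⊔ C) ⊓ A): not entailed.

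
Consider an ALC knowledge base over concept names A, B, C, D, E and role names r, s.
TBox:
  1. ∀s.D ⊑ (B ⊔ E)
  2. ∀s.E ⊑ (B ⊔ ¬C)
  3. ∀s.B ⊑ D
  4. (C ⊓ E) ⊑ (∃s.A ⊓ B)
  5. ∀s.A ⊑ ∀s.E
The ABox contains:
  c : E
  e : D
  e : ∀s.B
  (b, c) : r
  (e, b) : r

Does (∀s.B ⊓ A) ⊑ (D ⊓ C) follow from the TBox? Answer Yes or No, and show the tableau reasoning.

1. (∀s.B ⊓ A) ⊑ (D ⊓ C)  ⇔  ((∀s.B ⊓ A) ⊓ (¬D ⊔ ¬C)) unsat w.r.t. T
   apply at x₀: ∀s.B⊑D
   open: L(x₀) ⊇ {A, D, ¬C, ∀s.B, ∃s.¬A, …} (+ ∃-successors)
2. Hence (∀s.B ⊓ A) ⊑ (D ⊓ C): not entailed.

No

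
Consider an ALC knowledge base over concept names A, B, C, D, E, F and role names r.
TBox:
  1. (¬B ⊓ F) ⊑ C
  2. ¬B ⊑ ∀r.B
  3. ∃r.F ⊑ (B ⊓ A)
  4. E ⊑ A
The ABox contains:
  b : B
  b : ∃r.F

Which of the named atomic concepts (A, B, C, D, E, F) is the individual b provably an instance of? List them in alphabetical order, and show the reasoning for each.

{A, B}

1. b : A?  L(b) = {B, ∃r.F} ∪ {¬A}
   clash {A, ¬A} at b — b ∈ A
2. b : B?  L(b) = {B, ∃r.F} ∪ {¬B}
   clash {B, ¬B} at b — b ∈ B
3. b : C?  L(b) = {B, ∃r.F} ∪ {¬C}
   apply at b: ∃r.F⊑(B ⊓ A)
   open: L(b) ⊇ {A, B, ¬C, ¬E, ∃r.F} (+ ∃-successors) — b ∉ C possible
4. b : D?  L(b) = {B, ∃r.F} ∪ {¬D}
   apply at b: ∃r.F⊑(B ⊓ A)
   open: L(b) ⊇ {A, B, ¬D, ¬E, ∃r.F} (+ ∃-successors) — b ∉ D possible
5. b : E?  L(b) = {B, ∃r.F} ∪ {¬E}
   apply at b: ∃r.F⊑(B ⊓ A)
   open: L(b) ⊇ {A, B, ¬E, ∃r.F} (+ ∃-successors) — b ∉ E possible
6. b : F?  L(b) = {B, ∃r.F} ∪ {¬F}
   apply at b: ∃r.F⊑(B ⊓ A)
   open: L(b) ⊇ {A, B, ¬E, ¬F, ∃r.F} (+ ∃-successors) — b ∉ F possible
7. Entailed for b: {A, B}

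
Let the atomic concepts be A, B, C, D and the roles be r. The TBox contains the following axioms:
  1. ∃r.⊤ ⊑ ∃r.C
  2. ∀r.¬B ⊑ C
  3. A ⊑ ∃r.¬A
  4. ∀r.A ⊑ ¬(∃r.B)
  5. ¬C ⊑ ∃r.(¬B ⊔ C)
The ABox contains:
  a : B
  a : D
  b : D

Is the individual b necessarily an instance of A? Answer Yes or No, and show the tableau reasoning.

1. b : A?  L(b) = {D} ∪ {¬A}
   open: L(b) ⊇ {C, D, ¬A, ∀r.¬B, ∀r.⊥} — b ∉ A possible
2. Hence b : A: not entailed.

No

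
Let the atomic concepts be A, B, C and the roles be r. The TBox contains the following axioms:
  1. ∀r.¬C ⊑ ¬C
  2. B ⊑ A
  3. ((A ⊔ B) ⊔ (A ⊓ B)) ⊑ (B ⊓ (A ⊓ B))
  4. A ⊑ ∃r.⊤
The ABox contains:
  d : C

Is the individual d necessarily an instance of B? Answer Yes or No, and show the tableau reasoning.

1. d : B?  L(d) = {C} ∪ {¬B}
   open: L(d) ⊇ {C, ¬A, ¬B, ∃r.C} (+ ∃-successors) — d ∉ B possible
2. Hence d : B: not entailed.

No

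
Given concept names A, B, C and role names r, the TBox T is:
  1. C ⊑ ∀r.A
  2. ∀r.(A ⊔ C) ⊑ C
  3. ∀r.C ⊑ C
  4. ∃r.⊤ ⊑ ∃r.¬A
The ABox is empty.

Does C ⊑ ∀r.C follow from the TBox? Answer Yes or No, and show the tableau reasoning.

1. C ⊑ ∀r.C  ⇔  (C ⊓ ∃r.¬C) unsat w.r.t. T
   all branches close; clash {A, ¬A} at an ∃-successor
2. Hence C ⊑ ∀r.C: entailed.

Yes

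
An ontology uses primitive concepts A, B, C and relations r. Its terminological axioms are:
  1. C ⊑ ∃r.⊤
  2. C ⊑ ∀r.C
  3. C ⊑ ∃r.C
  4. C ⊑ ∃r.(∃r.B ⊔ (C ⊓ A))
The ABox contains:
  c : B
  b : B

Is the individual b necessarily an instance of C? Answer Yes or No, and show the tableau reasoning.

1. b : C?  L(b) = {B} ∪ {¬C}
   open: L(b) ⊇ {B, ¬C} — b ∉ C possible
2. Hence b : C: not entailed.

No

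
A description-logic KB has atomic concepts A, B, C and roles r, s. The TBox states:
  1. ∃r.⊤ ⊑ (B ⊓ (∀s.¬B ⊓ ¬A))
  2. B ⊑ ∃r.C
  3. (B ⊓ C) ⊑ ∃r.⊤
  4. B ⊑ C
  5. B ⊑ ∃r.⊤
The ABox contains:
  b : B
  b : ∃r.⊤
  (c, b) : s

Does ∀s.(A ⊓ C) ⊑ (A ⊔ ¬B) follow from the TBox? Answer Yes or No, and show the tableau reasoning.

No

1. ∀s.(A ⊓ C) ⊑ (A ⊔ ¬B)  ⇔  (∀s.(A ⊓ C) ⊓ (¬A ⊓ B)) unsat w.r.t. T
   apply at x₀: B⊑∃r.C; B⊑C; B⊑∃r.⊤
   open: L(x₀) ⊇ {B, C, ¬A, ∀s.(A ⊓ C), ∀s.¬B, …} (+ ∃-successors)
2. Hence ∀s.(A ⊓ C) ⊑ (A ⊔ ¬B): not entailed.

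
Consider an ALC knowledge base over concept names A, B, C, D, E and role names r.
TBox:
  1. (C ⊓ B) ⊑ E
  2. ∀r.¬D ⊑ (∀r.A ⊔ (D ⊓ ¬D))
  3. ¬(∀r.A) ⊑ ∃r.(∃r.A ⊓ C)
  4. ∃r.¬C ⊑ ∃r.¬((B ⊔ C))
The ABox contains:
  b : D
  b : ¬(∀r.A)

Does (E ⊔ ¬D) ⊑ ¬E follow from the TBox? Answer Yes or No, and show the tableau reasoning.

1. (E ⊔ ¬D) ⊑ ¬E  ⇔  ((E ⊔ ¬D) ⊓ E) unsat w.r.t. T
   open: L(x₀) ⊇ {E, ∀r.A, ∀r.C, ∃r.D} (+ ∃-successors)
2. Hence (E ⊔ ¬D) ⊑ ¬E: not entailed.

No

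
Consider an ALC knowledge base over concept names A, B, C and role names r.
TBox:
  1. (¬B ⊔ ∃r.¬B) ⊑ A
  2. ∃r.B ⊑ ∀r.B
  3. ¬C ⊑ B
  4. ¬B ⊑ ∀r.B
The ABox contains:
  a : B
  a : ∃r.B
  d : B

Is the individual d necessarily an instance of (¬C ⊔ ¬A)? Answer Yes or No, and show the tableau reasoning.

1. d : (¬C ⊔ ¬A)?  L(d) = {B} ∪ {(C ⊓ A)}
   open: L(d) ⊇ {A, B, C, ∀r.¬B} — d ∉ (¬C ⊔ ¬A) possible
2. Hence d : (¬C ⊔ ¬A): not entailed.

No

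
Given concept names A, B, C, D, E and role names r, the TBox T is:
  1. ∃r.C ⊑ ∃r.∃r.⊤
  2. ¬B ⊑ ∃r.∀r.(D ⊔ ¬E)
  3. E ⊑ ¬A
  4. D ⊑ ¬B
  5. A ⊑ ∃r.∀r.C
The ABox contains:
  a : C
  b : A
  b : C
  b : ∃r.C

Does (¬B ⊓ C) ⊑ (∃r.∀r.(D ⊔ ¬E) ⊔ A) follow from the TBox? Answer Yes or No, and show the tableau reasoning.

1. (¬B ⊓ C) ⊑ (∃r.∀r.(D ⊔ ¬E) ⊔ A)  ⇔  ((¬B ⊓ C) ⊓ (∀r.∃r.(¬D ⊓ E) ⊓ ¬A)) unsat w.r.t. T
   all branches close; clash {E, ¬E} at an ∃-successor
2. Hence (¬B ⊓ C) ⊑ (∃r.∀r.(D ⊔ ¬E) ⊔ A): entailed.

Yes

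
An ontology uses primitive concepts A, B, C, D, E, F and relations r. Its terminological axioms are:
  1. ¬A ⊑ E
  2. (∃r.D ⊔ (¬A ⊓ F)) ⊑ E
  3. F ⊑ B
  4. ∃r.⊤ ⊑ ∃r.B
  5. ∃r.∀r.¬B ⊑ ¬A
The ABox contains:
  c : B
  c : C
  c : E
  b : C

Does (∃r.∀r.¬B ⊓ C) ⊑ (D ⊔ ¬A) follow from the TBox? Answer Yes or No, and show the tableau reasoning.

Yes

1. (∃r.∀r.¬B ⊓ C) ⊑ (D ⊔ ¬A)  ⇔  ((∃r.∀r.¬B ⊓ C) ⊓ (¬D ⊓ A)) unsat w.r.t. T
   all branches close; clash {A, ¬A} at x₀
2. Hence (∃r.∀r.¬B ⊓ C) ⊑ (D ⊔ ¬A): entailed.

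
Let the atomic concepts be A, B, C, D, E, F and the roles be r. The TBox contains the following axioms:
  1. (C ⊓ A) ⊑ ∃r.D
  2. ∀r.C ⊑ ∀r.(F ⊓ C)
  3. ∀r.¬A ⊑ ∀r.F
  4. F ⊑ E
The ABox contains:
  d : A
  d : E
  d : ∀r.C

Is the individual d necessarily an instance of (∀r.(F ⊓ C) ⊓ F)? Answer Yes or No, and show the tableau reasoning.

1. d : (∀r.(F ⊓ C) ⊓ F)?  L(d) = {A, E, ∀r.C} ∪ {(∃r.(¬F ⊔ ¬C) ⊔ ¬F)}
   apply at d: ∀r.C⊑∀r.(F ⊓ C)
   open: L(d) ⊇ {A, E, ¬C, ¬F, ∀r.(F ⊓ C), …} (+ ∃-successors) — d ∉ (∀r.(F ⊓ C) ⊓ F) possible
2. Hence d : (∀r.(F ⊓ C) ⊓ F): not entailed.

No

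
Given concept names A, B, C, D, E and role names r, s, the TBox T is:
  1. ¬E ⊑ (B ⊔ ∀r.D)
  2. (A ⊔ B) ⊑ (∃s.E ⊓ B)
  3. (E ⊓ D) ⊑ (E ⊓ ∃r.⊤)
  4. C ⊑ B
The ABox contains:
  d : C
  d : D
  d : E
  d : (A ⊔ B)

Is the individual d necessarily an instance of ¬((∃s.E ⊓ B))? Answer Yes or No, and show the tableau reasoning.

1. d : ¬((∃s.E ⊓ B))?  L(d) = {C, D, E, (A ⊔ B)} ∪ {(∃s.E ⊓ B)}
   open: L(d) ⊇ {B, C, D, E, ∃r.⊤, …} (+ ∃-successors) — d ∉ ¬((∃s.E ⊓ B)) possible
2. Hence d : ¬((∃s.E ⊓ B)): not entailed.

No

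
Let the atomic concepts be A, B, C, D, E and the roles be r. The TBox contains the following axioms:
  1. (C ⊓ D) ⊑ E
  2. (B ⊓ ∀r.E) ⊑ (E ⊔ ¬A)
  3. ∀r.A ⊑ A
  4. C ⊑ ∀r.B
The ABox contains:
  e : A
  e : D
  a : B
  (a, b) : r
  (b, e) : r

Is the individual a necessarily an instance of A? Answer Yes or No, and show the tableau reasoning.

No

1. a : A?  L(a) = {B} ∪ {¬A}
   open: L(a) ⊇ {B, ¬A, ¬C, ∃r.¬A, ∃r.¬E} (+ ∃-successors) — a ∉ A possible
2. Hence a : A: not entailed.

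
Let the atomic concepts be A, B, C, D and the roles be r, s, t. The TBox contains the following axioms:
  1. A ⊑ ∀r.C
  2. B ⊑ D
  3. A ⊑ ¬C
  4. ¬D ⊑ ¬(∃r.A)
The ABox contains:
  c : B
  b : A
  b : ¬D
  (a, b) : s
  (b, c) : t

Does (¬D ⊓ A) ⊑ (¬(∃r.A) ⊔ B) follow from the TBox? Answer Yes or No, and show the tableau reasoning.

Yes

1. (¬D ⊓ A) ⊑ (¬(∃r.A) ⊔ B)  ⇔  ((¬D ⊓ A) ⊓ (∃r.A ⊓ ¬B)) unsat w.r.t. T
   all branches close; clash {A, ¬A} at an ∃-successor
2. Hence (¬D ⊓ A) ⊑ (¬(∃r.A) ⊔ B): entailed.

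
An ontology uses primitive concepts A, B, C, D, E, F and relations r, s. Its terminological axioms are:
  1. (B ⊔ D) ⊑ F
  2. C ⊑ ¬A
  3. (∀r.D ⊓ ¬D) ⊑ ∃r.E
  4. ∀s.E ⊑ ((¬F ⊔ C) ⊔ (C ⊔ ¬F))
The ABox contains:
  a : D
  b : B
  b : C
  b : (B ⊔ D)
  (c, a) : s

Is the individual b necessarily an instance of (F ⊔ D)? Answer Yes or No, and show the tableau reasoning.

1. b : (F ⊔ D)?  L(b) = {B, C, (B ⊔ D)} ∪ {(¬F ⊓ ¬D)}
   clash {F, ¬F} at b — b ∈ (F ⊔ D)
2. Hence b : (F ⊔ D): entailed.

Yes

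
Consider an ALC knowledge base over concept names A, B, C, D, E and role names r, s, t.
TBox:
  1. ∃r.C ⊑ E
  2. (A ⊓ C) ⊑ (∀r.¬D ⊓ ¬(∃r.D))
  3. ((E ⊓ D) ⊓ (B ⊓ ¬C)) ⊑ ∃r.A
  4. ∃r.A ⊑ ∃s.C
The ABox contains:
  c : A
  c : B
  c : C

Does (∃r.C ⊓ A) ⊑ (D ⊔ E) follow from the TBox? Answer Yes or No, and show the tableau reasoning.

Yes

1. (∃r.C ⊓ A) ⊑ (D ⊔ E)  ⇔  ((∃r.C ⊓ A) ⊓ (¬D ⊓ ¬E)) unsat w.r.t. T
   all branches close; clash {E, ¬E} at x₀
2. Hence (∃r.C ⊓ A) ⊑ (D ⊔ E): entailed.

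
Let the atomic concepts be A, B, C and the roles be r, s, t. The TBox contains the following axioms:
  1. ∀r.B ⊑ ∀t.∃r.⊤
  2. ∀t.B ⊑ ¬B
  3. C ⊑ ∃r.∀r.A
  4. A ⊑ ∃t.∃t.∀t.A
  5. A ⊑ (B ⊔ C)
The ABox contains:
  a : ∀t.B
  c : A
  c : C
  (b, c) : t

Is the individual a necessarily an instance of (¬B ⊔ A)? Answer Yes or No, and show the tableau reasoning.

Yes

1. a : (¬B ⊔ A)?  L(a) = {∀t.B} ∪ {(B ⊓ ¬A)}
   clash {B, ¬B} at a — a ∈ (¬B ⊔ A)
2. Hence a : (¬B ⊔ A): entailed.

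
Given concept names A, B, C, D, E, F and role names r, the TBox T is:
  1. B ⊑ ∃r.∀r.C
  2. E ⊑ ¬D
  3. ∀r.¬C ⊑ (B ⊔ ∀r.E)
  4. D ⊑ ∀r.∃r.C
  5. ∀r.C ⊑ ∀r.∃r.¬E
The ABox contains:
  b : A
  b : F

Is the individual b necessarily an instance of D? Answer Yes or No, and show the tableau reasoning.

No

1. b : D?  L(b) = {A, F} ∪ {¬D}
   open: L(b) ⊇ {A, F, ¬B, ¬D, ∃r.C, …} (+ ∃-successors) — b ∉ D possible
2. Hence b : D: not entailed.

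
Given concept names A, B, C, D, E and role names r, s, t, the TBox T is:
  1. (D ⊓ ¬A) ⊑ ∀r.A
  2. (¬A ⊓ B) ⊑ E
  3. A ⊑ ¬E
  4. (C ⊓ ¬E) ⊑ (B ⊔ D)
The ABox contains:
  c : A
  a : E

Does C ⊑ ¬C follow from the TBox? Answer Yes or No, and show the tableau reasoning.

No

1. C ⊑ ¬C  ⇔  (C ⊓ C) unsat w.r.t. T
   open: L(x₀) ⊇ {C, E, ¬A, ¬B, ¬D}
2. Hence C ⊑ ¬C: not entailed.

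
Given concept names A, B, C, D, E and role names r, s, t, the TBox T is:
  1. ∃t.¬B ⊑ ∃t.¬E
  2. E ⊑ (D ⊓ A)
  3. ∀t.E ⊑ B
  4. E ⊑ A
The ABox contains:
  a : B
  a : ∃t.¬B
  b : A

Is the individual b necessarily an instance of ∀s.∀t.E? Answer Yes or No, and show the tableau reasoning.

No

1. b : ∀s.∀t.E?  L(b) = {A} ∪ {∃s.∃t.¬E}
   open: L(b) ⊇ {A, ¬E, ∀t.B, ∃s.∃t.¬E, ∃t.¬E} (+ ∃-successors) — b ∉ ∀s.∀t.E possible
2. Hence b : ∀s.∀t.E: not entailed.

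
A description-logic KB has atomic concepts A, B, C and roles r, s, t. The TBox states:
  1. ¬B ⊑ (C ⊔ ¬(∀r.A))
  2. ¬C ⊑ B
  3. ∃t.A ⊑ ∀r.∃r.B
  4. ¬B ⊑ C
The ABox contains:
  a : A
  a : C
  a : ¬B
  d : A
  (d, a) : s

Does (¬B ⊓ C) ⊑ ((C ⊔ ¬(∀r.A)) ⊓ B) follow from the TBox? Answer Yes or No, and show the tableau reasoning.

No

1. (¬B ⊓ C) ⊑ ((C ⊔ ¬(∀r.A)) ⊓ B)  ⇔  ((¬B ⊓ C) ⊓ ((¬C ⊓ ∀r.A) ⊔ ¬B)) unsat w.r.t. T
   apply at x₀: ¬B⊑(C ⊔ ¬(∀r.A))
   open: L(x₀) ⊇ {C, ¬B, ∀t.¬A}
2. Hence (¬B ⊓ C) ⊑ ((C ⊔ ¬(∀r.A)) ⊓ B): not entailed.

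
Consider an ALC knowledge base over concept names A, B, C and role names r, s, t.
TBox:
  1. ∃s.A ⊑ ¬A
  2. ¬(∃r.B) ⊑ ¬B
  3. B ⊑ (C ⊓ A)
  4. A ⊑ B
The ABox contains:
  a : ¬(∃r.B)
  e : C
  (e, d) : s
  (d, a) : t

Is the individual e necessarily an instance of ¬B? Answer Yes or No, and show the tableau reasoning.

1. e : ¬B?  L(e) = {C} ∪ {B}
   apply at e: B⊑(C ⊓ A)
   open: L(e) ⊇ {A, B, C, ∀s.¬A, ∃r.B} (+ ∃-successors) — e ∉ ¬B possible
2. Hence e : ¬B: not entailed.

No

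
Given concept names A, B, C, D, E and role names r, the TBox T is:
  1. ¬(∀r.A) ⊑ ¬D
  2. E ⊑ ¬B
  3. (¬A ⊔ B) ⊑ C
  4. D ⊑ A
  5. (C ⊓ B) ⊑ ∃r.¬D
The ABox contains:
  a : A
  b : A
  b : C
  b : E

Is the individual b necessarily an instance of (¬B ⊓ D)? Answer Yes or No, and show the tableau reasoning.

1. b : (¬B ⊓ D)?  L(b) = {A, C, E} ∪ {(B ⊔ ¬D)}
   apply at b: E⊑¬B
   open: L(b) ⊇ {A, C, E, ¬B, ¬D} — b ∉ (¬B ⊓ D) possible
2. Hence b : (¬B ⊓ D): not entailed.

No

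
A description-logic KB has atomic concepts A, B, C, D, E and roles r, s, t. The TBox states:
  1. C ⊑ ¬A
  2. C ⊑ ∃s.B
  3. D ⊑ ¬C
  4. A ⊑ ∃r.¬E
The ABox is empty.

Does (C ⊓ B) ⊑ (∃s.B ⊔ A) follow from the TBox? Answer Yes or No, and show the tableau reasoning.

Yes

1. (C ⊓ B) ⊑ (∃s.B ⊔ A)  ⇔  ((C ⊓ B) ⊓ (∀s.¬B ⊓ ¬A)) unsat w.r.t. T
   all branches close; clash {C, ¬C} at x₀
2. Hence (C ⊓ B) ⊑ (∃s.B ⊔ A): entailed.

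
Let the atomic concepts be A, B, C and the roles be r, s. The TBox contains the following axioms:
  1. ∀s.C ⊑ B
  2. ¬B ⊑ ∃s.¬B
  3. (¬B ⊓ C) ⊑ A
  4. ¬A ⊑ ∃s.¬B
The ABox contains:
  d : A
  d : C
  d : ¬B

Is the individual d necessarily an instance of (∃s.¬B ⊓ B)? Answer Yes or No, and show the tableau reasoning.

1. d : (∃s.¬B ⊓ B)?  L(d) = {A, C, ¬B} ∪ {(∀s.B ⊔ ¬B)}
   apply at d: ¬B⊑∃s.¬B
   open: L(d) ⊇ {A, C, ¬B, ∃s.¬B, ∃s.¬C} (+ ∃-successors) — d ∉ (∃s.¬B ⊓ B) possible
2. Hence d : (∃s.¬B ⊓ B): not entailed.

No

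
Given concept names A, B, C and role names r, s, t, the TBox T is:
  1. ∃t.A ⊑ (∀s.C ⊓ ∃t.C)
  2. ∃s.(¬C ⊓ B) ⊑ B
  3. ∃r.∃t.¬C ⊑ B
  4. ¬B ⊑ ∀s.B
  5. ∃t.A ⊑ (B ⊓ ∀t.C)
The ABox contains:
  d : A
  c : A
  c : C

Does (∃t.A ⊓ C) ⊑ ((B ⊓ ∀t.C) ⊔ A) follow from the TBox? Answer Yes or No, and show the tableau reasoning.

Yes

1. (∃t.A ⊓ C) ⊑ ((B ⊓ ∀t.C) ⊔ A)  ⇔  ((∃t.A ⊓ C) ⊓ ((¬B ⊔ ∃t.¬C) ⊓ ¬A)) unsat w.r.t. T
   all branches close; clash {C, ¬C} at an ∃-successor
2. Hence (∃t.A ⊓ C) ⊑ ((B ⊓ ∀t.C) ⊔ A): entailed.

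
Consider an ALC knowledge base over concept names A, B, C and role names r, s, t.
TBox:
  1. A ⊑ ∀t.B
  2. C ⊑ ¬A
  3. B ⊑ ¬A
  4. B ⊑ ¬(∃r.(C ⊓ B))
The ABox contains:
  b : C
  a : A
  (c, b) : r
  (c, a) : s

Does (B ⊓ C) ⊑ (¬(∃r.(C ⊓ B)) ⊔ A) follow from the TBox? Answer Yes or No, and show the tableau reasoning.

Yes

1. (B ⊓ C) ⊑ (¬(∃r.(C ⊓ B)) ⊔ A)  ⇔  ((B ⊓ C) ⊓ (∃r.(C ⊓ B) ⊓ ¬A)) unsat w.r.t. T
   all branches close; clash {B, ¬B} at an ∃-successor
2. Hence (B ⊓ C) ⊑ (¬(∃r.(C ⊓ B)) ⊔ A): entailed.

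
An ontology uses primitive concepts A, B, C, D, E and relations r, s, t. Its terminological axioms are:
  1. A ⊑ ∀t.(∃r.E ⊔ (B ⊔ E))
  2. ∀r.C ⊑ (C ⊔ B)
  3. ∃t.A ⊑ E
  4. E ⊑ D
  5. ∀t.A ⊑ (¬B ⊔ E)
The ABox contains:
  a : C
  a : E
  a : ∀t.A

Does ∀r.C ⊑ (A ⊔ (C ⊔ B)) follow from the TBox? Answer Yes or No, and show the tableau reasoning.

1. ∀r.C ⊑ (A ⊔ (C ⊔ B))  ⇔  (∀r.C ⊓ (¬A ⊓ (¬C ⊓ ¬B))) unsat w.r.t. T
   all branches close; clash {B, ¬B} at x₀
2. Hence ∀r.C ⊑ (A ⊔ (C ⊔ B)): entailed.

Yes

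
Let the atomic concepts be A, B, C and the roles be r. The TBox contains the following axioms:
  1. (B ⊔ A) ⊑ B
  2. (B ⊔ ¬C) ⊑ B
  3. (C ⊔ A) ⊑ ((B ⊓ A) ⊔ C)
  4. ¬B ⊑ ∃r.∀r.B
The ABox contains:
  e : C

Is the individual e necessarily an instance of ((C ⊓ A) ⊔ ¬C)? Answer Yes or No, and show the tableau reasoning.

No

1. e : ((C ⊓ A) ⊔ ¬C)?  L(e) = {C} ∪ {((¬C ⊔ ¬A) ⊓ C)}
   open: L(e) ⊇ {C, ¬A, ¬B, ∃r.∀r.B} (+ ∃-successors) — e ∉ ((C ⊓ A) ⊔ ¬C) possible
2. Hence e : ((C ⊓ A) ⊔ ¬C): not entailed.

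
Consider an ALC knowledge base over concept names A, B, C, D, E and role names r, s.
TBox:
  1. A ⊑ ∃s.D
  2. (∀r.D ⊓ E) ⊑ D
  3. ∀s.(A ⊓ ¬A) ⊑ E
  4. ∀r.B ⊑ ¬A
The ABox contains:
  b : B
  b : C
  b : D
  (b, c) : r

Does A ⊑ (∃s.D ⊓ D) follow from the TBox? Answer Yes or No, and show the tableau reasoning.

No

1. A ⊑ (∃s.D ⊓ D)  ⇔  (A ⊓ (∀s.¬D ⊔ ¬D)) unsat w.r.t. T
   apply at x₀: A⊑∃s.D
   open: L(x₀) ⊇ {A, ¬D, ∃r.¬B, ∃r.¬D, ∃s.(¬A ⊔ A), …} (+ ∃-successors)
2. Hence A ⊑ (∃s.D ⊓ D): not entailed.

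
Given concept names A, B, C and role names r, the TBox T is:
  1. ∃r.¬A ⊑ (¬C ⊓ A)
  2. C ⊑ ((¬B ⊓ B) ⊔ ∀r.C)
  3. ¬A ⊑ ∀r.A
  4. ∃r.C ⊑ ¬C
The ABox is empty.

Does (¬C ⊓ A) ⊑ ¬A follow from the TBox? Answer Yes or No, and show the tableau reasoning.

No

1. (¬C ⊓ A) ⊑ ¬A  ⇔  ((¬C ⊓ A) ⊓ A) unsat w.r.t. T
   open: L(x₀) ⊇ {A, ¬C}
2. Hence (¬C ⊓ A) ⊑ ¬A: not entailed.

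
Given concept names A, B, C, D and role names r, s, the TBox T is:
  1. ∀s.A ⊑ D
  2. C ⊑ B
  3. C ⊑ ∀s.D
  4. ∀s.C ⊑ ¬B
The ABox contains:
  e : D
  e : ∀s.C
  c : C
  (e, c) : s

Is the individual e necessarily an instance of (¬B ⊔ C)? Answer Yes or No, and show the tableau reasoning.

Yes

1. e : (¬B ⊔ C)?  L(e) = {D, ∀s.C} ∪ {(B ⊓ ¬C)}
   clash {B, ¬B} at e — e ∈ (¬B ⊔ C)
2. Hence e : (¬B ⊔ C): entailed.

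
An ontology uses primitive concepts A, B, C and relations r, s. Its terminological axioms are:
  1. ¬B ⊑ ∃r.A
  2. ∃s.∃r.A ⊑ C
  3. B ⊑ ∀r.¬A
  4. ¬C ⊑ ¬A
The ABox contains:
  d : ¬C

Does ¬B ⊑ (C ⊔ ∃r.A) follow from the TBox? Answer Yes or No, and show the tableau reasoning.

Yes

1. ¬B ⊑ (C ⊔ ∃r.A)  ⇔  (¬B ⊓ (¬C ⊓ ∀r.¬A)) unsat w.r.t. T
   all branches close; clash {C, ¬C} at x₀
2. Hence ¬B ⊑ (C ⊔ ∃r.A): entailed.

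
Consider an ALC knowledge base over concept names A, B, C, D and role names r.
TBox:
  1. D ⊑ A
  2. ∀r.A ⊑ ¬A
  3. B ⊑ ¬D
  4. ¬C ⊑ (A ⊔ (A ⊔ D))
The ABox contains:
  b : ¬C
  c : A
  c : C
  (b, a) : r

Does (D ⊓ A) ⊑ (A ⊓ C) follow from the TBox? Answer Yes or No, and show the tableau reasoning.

No

1. (D ⊓ A) ⊑ (A ⊓ C)  ⇔  ((D ⊓ A) ⊓ (¬A ⊔ ¬C)) unsat w.r.t. T
   open: L(x₀) ⊇ {A, D, ¬B, ¬C, ∃r.¬A} (+ ∃-successors)
2. Hence (D ⊓ A) ⊑ (A ⊓ C): not entailed.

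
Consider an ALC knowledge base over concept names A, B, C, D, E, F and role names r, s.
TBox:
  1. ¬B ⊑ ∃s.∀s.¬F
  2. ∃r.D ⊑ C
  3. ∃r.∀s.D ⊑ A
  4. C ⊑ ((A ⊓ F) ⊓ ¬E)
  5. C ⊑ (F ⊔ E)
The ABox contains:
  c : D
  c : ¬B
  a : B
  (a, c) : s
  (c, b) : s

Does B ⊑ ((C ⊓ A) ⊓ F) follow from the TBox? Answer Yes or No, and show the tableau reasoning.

1. B ⊑ ((C ⊓ A) ⊓ F)  ⇔  (B ⊓ ((¬C ⊔ ¬A) ⊔ ¬F)) unsat w.r.t. T
   open: L(x₀) ⊇ {B, ¬C, ∀r.¬D, ∀r.∃s.¬D}
2. Hence B ⊑ ((C ⊓ A) ⊓ F): not entailed.

No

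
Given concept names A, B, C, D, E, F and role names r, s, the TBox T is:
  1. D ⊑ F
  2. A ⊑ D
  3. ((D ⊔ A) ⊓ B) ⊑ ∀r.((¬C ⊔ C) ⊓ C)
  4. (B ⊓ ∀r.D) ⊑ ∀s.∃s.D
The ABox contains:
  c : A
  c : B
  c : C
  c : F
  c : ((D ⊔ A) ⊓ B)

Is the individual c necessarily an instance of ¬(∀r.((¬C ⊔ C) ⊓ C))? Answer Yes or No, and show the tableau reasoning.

1. c : ¬(∀r.((¬C ⊔ C) ⊓ C))?  L(c) = {A, B, C, F, ((D ⊔ A) ⊓ B)} ∪ {∀r.((¬C ⊔ C) ⊓ C)}
   apply at c: A⊑D
   open: L(c) ⊇ {A, B, C, D, F, …} (+ ∃-successors) — c ∉ ¬(∀r.((¬C ⊔ C) ⊓ C)) possible
2. Hence c : ¬(∀r.((¬C ⊔ C) ⊓ C)): not entailed.

No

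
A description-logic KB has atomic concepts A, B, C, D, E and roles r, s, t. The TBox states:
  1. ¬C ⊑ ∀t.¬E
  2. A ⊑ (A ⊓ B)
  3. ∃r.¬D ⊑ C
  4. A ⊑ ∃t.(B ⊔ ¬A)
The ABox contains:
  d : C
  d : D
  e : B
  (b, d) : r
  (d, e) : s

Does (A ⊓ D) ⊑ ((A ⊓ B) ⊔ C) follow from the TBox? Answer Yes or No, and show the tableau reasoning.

Yes

1. (A ⊓ D) ⊑ ((A ⊓ B) ⊔ C)  ⇔  ((A ⊓ D) ⊓ ((¬A ⊔ ¬B) ⊓ ¬C)) unsat w.r.t. T
   all branches close; clash {B, ¬B} at x₀
2. Hence (A ⊓ D) ⊑ ((A ⊓ B) ⊔ C): entailed.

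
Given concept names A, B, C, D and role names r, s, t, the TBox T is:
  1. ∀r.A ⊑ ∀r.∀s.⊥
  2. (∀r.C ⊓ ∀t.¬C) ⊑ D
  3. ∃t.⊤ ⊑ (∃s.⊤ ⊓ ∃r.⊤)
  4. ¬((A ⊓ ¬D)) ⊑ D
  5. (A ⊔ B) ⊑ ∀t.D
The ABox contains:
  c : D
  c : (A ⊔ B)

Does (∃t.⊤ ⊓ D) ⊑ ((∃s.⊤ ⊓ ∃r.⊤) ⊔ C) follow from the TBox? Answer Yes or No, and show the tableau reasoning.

Yes

1. (∃t.⊤ ⊓ D) ⊑ ((∃s.⊤ ⊓ ∃r.⊤) ⊔ C)  ⇔  ((∃t.⊤ ⊓ D) ⊓ ((∀s.⊥ ⊔ ∀r.⊥) ⊓ ¬C)) unsat w.r.t. T
   all branches close; clash ⊥ at an ∃-successor
2. Hence (∃t.⊤ ⊓ D) ⊑ ((∃s.⊤ ⊓ ∃r.⊤) ⊔ C): entailed.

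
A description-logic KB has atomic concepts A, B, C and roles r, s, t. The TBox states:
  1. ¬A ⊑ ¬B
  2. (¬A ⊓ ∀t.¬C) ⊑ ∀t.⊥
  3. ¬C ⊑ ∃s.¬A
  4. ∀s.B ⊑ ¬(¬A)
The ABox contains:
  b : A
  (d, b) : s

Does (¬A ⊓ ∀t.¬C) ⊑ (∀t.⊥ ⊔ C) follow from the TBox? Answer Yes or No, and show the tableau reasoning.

1. (¬A ⊓ ∀t.¬C) ⊑ (∀t.⊥ ⊔ C)  ⇔  ((¬A ⊓ ∀t.¬C) ⊓ (∃t.⊤ ⊓ ¬C)) unsat w.r.t. T
   all branches close; clash {A, ¬A} at x₀
2. Hence (¬A ⊓ ∀t.¬C) ⊑ (∀t.⊥ ⊔ C): entailed.

Yes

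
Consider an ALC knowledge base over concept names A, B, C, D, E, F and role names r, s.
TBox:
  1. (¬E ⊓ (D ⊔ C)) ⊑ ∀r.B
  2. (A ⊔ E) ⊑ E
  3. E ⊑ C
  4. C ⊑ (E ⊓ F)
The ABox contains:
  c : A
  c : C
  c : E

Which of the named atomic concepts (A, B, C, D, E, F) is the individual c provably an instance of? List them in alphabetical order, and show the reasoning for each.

1. c : A?  L(c) = {A, C, E} ∪ {¬A}
   clash {A, ¬A} at c — c ∈ A
2. c : B?  L(c) = {A, C, E} ∪ {¬B}
   apply at c: C⊑(E ⊓ F)
   open: L(c) ⊇ {A, C, E, F, ¬B} — c ∉ B possible
3. c : C?  L(c) = {A, C, E} ∪ {¬C}
   clash {C, ¬C} at c — c ∈ C
4. c : D?  L(c) = {A, C, E} ∪ {¬D}
   apply at c: C⊑(E ⊓ F)
   open: L(c) ⊇ {A, C, E, F, ¬D} — c ∉ D possible
5. c : E?  L(c) = {A, C, E} ∪ {¬E}
   clash {E, ¬E} at c — c ∈ E
6. c : F?  L(c) = {A, C, E} ∪ {¬F}
   clash {F, ¬F} at c — c ∈ F
7. Entailed for c: {A, C, E, F}

{A, C, E, F}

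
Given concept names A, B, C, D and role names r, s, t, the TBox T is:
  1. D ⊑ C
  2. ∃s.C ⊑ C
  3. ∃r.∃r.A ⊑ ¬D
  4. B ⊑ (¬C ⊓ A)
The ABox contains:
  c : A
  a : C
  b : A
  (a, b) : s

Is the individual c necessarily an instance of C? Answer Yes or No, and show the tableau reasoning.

1. c : C?  L(c) = {A} ∪ {¬C}
   open: L(c) ⊇ {A, ¬B, ¬C, ¬D, ∀s.¬C} — c ∉ C possible
2. Hence c : C: not entailed.

No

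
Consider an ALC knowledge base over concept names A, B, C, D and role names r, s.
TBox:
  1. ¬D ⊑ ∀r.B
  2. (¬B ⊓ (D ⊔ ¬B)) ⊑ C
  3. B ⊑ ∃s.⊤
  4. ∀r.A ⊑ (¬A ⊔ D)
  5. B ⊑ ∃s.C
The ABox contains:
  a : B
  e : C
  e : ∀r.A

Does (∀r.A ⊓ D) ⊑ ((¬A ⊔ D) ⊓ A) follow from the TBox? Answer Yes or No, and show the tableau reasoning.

1. (∀r.A ⊓ D) ⊑ ((¬A ⊔ D) ⊓ A)  ⇔  ((∀r.A ⊓ D) ⊓ ((A ⊓ ¬D) ⊔ ¬A)) unsat w.r.t. T
   apply at x₀: ∀r.A⊑(¬A ⊔ D)
   open: L(x₀) ⊇ {C, D, ¬A, ¬B, ∀r.A}
2. Hence (∀r.A ⊓ D) ⊑ ((¬A ⊔ D) ⊓ A): not entailed.

No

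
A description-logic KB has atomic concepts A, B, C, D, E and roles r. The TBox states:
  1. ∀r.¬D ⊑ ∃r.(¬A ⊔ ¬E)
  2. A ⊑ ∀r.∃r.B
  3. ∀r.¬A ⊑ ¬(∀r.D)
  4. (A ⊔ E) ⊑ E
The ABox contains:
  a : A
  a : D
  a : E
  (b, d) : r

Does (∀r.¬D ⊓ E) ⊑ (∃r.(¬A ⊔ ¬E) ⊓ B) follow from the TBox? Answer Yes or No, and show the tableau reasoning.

No

1. (∀r.¬D ⊓ E) ⊑ (∃r.(¬A ⊔ ¬E) ⊓ B)  ⇔  ((∀r.¬D ⊓ E) ⊓ (∀r.(A ⊓ E) ⊔ ¬B)) unsat w.r.t. T
   apply at x₀: ∀r.¬D⊑∃r.(¬A ⊔ ¬E)
   open: L(x₀) ⊇ {E, ¬A, ¬B, ∀r.¬D, ∃r.(¬A ⊔ ¬E), …} (+ ∃-successors)
2. Hence (∀r.¬D ⊓ E) ⊑ (∃r.(¬A ⊔ ¬E) ⊓ B): not entailed.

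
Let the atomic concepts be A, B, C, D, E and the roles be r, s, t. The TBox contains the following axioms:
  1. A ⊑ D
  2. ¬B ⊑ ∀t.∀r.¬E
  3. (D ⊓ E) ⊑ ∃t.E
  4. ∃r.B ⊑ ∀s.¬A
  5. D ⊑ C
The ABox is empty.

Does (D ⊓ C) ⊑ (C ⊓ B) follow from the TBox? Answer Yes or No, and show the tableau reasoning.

No

1. (D ⊓ C) ⊑ (C ⊓ B)  ⇔  ((D ⊓ C) ⊓ (¬C ⊔ ¬B)) unsat w.r.t. T
   open: L(x₀) ⊇ {C, D, ¬B, ¬E, ∀r.¬B, …}
2. Hence (D ⊓ C) ⊑ (C ⊓ B): not entailed.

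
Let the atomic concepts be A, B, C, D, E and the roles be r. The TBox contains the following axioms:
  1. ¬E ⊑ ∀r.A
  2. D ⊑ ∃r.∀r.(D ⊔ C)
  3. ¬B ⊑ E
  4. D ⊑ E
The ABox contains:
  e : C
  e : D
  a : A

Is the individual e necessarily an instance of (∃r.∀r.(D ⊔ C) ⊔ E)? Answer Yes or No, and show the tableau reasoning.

1. e : (∃r.∀r.(D ⊔ C) ⊔ E)?  L(e) = {C, D} ∪ {(∀r.∃r.(¬D ⊓ ¬C) ⊓ ¬E)}
   clash {E, ¬E} at e — e ∈ (∃r.∀r.(D ⊔ C) ⊔ E)
2. Hence e : (∃r.∀r.(D ⊔ C) ⊔ E): entailed.

Yes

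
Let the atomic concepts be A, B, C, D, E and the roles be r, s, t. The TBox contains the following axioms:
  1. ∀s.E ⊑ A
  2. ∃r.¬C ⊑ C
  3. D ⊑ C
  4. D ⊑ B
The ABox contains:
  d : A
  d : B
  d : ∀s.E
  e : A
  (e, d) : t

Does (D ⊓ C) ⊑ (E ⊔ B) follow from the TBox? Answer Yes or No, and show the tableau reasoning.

Yes

1. (D ⊓ C) ⊑ (E ⊔ B)  ⇔  ((D ⊓ C) ⊓ (¬E ⊓ ¬B)) unsat w.r.t. T
   all branches close; clash {B, ¬B} at x₀
2. Hence (D ⊓ C) ⊑ (E ⊔ B): entailed.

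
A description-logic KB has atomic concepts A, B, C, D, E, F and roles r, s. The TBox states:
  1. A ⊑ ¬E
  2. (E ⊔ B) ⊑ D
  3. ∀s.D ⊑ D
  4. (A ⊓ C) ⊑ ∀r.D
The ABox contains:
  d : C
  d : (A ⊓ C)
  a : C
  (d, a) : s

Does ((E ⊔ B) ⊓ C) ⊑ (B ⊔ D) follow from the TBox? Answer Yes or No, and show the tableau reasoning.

Yes

1. ((E ⊔ B) ⊓ C) ⊑ (B ⊔ D)  ⇔  (((E ⊔ B) ⊓ C) ⊓ (¬B ⊓ ¬D)) unsat w.r.t. T
   all branches close; clash {B, ¬B} at x₀
2. Hence ((E ⊔ B) ⊓ C) ⊑ (B ⊔ D): entailed.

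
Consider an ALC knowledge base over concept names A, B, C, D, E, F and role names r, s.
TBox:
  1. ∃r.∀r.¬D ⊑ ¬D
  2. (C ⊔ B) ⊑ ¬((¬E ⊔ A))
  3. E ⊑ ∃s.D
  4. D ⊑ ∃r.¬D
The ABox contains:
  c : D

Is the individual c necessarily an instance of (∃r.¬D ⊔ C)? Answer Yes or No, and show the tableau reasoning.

Yes

1. c : (∃r.¬D ⊔ C)?  L(c) = {D} ∪ {(∀r.D ⊓ ¬C)}
   clash {D, ¬D} at c — c ∈ (∃r.¬D ⊔ C)
2. Hence c : (∃r.¬D ⊔ C): entailed.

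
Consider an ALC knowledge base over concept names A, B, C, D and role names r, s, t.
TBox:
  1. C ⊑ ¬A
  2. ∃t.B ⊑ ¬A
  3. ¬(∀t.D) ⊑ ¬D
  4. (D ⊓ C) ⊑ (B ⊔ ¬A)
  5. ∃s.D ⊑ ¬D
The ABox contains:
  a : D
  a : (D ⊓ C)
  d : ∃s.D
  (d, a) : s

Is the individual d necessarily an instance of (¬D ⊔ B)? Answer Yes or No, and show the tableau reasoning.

1. d : (¬D ⊔ B)?  L(d) = {∃s.D} ∪ {(D ⊓ ¬B)}
   clash {D, ¬D} at d — d ∈ (¬D ⊔ B)
2. Hence d : (¬D ⊔ B): entailed.

Yes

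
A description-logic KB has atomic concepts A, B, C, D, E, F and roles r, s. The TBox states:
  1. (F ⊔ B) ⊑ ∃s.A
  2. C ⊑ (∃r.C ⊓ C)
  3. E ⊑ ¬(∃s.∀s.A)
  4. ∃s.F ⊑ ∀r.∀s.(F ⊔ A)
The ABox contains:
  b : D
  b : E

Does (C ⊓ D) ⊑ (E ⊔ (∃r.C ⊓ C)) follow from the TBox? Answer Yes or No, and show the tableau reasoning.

Yes

1. (C ⊓ D) ⊑ (E ⊔ (∃r.C ⊓ C))  ⇔  ((C ⊓ D) ⊓ (¬E ⊓ (∀r.¬C ⊔ ¬C))) unsat w.r.t. T
   all branches close; clash {C, ¬C} at x₀
2. Hence (C ⊓ D) ⊑ (E ⊔ (∃r.C ⊓ C)): entailed.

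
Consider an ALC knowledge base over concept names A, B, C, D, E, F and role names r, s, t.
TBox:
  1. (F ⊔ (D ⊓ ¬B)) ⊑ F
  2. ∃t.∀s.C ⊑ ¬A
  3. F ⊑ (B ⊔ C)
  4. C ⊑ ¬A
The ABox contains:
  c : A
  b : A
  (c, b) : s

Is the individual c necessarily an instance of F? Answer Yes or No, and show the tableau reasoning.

No

1. c : F?  L(c) = {A} ∪ {¬F}
   open: L(c) ⊇ {A, ¬C, ¬D, ¬F, ∀t.∃s.¬C} — c ∉ F possible
2. Hence c : F: not entailed.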